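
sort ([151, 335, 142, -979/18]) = [-979/18, 142, 151, 335]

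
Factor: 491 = 491^1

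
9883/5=1976+3/5=1976.60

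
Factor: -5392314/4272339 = -1*2^1*3^1*19^1*197^(-1)*7229^(-1)*15767^1 = -1797438/1424113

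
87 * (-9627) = -837549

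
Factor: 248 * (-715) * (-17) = 2^3 * 5^1 * 11^1 * 13^1 * 17^1 * 31^1 = 3014440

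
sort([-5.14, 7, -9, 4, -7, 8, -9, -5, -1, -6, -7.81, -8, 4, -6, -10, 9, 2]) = [-10, -9, -9, -8, -7.81, -7, -6, -6, -5.14, -5, -1, 2, 4, 4, 7, 8, 9]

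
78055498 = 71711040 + 6344458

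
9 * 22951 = 206559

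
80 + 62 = 142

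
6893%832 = 237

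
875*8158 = 7138250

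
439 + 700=1139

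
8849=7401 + 1448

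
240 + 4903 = 5143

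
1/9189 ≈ 0.000109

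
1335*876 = 1169460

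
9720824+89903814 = 99624638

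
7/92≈0.0761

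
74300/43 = 1727 + 39/43 ≈ 1727.91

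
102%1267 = 102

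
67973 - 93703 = -25730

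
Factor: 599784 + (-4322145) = -1*3^1*617^1*2011^1 = -3722361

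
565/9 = 62 + 7/9 ≈ 62.78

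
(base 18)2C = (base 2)110000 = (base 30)1I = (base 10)48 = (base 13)39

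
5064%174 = 18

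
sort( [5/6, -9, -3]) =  [-9, -3, 5/6]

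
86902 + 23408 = 110310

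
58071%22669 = 12733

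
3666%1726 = 214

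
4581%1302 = 675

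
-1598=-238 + -1360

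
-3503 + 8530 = 5027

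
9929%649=194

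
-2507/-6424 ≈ 0.390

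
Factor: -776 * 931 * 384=-1 * 2^10 * 3^1 * 7^2 * 19^1 * 97^1=-277423104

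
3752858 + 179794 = 3932652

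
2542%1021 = 500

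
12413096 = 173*71752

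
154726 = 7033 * 22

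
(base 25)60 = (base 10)150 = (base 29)55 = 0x96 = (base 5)1100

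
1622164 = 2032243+-410079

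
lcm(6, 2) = 6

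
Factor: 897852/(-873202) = -1 * 2^1 * 3^1 * 11^(-1) * 19^(-1) * 2089^(-1) * 74821^1 = -448926/436601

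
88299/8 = 11037 + 3/8≈11037.38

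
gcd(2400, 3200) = 800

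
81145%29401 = 22343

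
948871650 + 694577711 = 1643449361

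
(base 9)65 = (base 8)73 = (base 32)1r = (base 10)59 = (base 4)323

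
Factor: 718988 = 2^2 * 173^1 * 1039^1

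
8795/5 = 1759 = 1759.00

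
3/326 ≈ 0.00920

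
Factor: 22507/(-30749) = -1*71^1*97^(-1) = -71/97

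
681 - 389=292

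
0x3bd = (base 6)4233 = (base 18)2h3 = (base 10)957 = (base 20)27h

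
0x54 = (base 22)3i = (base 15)59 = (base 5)314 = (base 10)84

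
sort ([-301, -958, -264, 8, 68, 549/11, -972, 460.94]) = [-972, -958, -301, -264, 8, 549/11, 68, 460.94]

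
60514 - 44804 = 15710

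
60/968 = 15/242 ≈ 0.0620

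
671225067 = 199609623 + 471615444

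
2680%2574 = 106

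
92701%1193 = 840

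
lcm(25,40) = 200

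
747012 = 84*8893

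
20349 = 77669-57320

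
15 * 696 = 10440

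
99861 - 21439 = 78422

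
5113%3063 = 2050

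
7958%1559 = 163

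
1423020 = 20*71151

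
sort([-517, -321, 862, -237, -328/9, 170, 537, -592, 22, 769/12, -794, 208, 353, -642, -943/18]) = [-794, -642, -592, -517, -321, -237, -943/18, -328/9, 22, 769/12, 170, 208, 353, 537, 862]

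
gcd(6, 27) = 3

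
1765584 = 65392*27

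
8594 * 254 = 2182876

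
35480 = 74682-39202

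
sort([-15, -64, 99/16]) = [-64, -15, 99/16]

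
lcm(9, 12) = 36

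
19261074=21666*889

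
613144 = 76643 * 8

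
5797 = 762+5035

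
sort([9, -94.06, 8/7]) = [-94.06, 8/7, 9]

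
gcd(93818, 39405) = 1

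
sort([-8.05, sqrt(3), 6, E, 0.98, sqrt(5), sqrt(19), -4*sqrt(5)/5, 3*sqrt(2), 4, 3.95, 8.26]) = [-8.05, -4*sqrt(5)/5, 0.98, sqrt(3), sqrt(5), E, 3.95, 4, 3*sqrt(2), sqrt(19), 6, 8.26]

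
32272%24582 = 7690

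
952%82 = 50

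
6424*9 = 57816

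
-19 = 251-270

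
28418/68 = 417 + 31/34 ≈ 417.91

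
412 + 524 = 936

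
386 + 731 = 1117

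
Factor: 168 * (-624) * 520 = -1 * 2^10 * 3^2 * 5^1 * 7^1 * 13^2 = -54512640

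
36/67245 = 12/22415≈0.000535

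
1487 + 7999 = 9486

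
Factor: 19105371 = 3^2 * 613^1 * 3463^1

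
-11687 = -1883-9804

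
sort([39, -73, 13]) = [-73, 13, 39]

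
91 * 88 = 8008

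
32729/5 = 6545 + 4/5 = 6545.80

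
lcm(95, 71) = 6745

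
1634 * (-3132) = -5117688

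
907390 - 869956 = 37434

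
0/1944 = 0 = 0.00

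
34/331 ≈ 0.103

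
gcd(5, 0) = 5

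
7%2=1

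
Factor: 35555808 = 2^5 * 3^1 * 370373^1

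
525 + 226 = 751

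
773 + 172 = 945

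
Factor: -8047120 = -1 * 2^4 * 5^1 * 17^1 * 61^1 * 97^1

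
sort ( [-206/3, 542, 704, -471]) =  [-471, -206/3, 542, 704]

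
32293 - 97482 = -65189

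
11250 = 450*25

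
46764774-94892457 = -48127683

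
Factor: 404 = 2^2*101^1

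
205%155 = 50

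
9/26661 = 3/8887 ≈ 0.000338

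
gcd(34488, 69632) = 8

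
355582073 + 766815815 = 1122397888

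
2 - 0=2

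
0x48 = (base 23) 33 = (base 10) 72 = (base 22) 36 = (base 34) 24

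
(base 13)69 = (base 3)10020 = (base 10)87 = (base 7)153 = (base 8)127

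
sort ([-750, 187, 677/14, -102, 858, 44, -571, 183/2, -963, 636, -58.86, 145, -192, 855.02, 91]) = [-963, -750, -571, -192, -102, -58.86, 44, 677/14, 91, 183/2, 145, 187, 636, 855.02, 858]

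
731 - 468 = 263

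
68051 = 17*4003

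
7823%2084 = 1571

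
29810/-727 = -41 - 3/727 ≈ -41.00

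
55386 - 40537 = 14849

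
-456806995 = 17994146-474801141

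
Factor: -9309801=-1*3^1*43^1*72169^1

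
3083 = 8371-5288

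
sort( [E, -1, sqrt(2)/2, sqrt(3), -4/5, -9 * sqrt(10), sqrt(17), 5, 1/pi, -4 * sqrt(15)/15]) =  [-9 * sqrt(10), -4 * sqrt(15)/15, -1, -4/5, 1/pi, sqrt(2)/2, sqrt(3), E, sqrt(17), 5]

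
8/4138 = 4/2069 ≈ 0.00193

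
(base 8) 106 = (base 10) 70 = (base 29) 2c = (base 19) 3d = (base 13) 55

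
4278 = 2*2139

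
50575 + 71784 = 122359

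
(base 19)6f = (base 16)81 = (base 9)153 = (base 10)129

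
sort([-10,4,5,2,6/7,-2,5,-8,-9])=[-10,-9,-8,-2,6/7,2,4,5,5]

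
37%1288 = 37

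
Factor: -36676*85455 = -1*2^2*3^4*5^1*53^1*173^1*211^1 = -3134147580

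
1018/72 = 509/36 ≈ 14.14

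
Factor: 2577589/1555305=3^(-1)*5^(-1)*7^1*103687^(-1)*368227^1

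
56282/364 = 154 + 113/182 ≈ 154.62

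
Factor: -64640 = -1*2^7*5^1*101^1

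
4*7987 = 31948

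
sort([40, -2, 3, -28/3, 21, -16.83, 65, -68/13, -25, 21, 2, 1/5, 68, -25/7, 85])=[-25, -16.83, -28/3, -68/13, -25/7, -2, 1/5, 2, 3, 21, 21, 40, 65, 68, 85]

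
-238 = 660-898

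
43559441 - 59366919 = -15807478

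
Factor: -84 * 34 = -1 * 2^3 * 3^1 * 7^1 * 17^1 = -2856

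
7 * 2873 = 20111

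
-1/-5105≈0.000196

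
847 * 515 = 436205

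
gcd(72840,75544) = 8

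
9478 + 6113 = 15591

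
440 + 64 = 504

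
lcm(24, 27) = 216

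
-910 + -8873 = -9783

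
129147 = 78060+51087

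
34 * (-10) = -340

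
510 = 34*15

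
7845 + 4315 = 12160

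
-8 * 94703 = -757624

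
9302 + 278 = 9580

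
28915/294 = 98 + 103/294 ≈ 98.35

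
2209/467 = 4 + 341/467 ≈ 4.73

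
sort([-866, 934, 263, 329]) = [-866, 263, 329, 934]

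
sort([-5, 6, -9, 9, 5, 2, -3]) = [-9, -5, -3, 2, 5, 6, 9]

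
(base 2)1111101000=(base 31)118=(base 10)1000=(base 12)6b4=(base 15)46a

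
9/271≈0.0332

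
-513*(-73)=37449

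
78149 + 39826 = 117975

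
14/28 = 1/2 = 0.50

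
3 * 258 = 774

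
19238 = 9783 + 9455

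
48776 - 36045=12731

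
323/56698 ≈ 0.00570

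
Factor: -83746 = -1*2^1*13^1*3221^1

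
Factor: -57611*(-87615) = 3^3*5^1*11^1*53^1*59^1*1087^1 = 5047587765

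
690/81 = 230/27 ≈ 8.52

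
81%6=3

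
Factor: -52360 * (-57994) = 2^4 * 5^1 * 7^1 * 11^1 * 17^1 * 107^1 * 271^1 = 3036565840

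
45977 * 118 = 5425286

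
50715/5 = 10143 = 10143.00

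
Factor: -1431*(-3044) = 2^2*3^3*53^1*761^1 = 4355964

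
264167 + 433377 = 697544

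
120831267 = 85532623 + 35298644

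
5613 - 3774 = 1839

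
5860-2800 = 3060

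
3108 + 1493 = 4601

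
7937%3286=1365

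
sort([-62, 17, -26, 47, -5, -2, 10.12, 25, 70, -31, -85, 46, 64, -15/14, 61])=[-85, -62, -31, -26, -5, -2, -15/14, 10.12, 17, 25, 46, 47, 61, 64, 70]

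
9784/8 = 1223 = 1223.00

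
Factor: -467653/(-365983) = 17^1*27509^1*365983^(-1)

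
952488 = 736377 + 216111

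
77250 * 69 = 5330250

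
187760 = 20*9388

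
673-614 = 59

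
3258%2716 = 542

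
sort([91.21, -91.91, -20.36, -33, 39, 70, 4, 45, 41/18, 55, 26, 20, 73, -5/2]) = [-91.91, -33, -20.36, -5/2, 41/18, 4, 20, 26, 39, 45, 55, 70, 73, 91.21]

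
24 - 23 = 1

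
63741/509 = 125 + 116/509 ≈ 125.23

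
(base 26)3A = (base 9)107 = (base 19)4C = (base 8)130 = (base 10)88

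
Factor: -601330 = -1*2^1*5^1*60133^1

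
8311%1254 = 787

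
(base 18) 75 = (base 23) 5g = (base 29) 4f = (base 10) 131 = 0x83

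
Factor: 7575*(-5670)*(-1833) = 2^1*3^6*5^3*7^1*13^1*47^1*101^1 = 78727808250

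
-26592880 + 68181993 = 41589113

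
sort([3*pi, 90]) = [3*pi, 90]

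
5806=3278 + 2528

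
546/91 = 6 = 6.00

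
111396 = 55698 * 2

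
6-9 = -3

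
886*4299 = 3808914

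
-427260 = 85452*(-5)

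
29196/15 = 1946 + 2/5 = 1946.40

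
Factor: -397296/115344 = -1*3^(-2)*31^1 = -31/9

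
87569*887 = 77673703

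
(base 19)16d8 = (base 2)10010001000000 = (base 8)22100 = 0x2440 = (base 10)9280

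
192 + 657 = 849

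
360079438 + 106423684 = 466503122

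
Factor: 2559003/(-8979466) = -1*2^(-1)*3^1*23^1*37087^1*4489733^(-1)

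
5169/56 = 92 + 17/56 ≈ 92.30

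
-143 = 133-276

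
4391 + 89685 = 94076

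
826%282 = 262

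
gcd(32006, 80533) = 1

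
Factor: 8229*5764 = 2^2*3^1*11^1*13^1*131^1*211^1 = 47431956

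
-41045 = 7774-48819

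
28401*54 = 1533654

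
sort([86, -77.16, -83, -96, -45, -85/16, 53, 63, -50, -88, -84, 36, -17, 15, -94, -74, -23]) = [-96, -94, -88, -84, -83, -77.16, -74, -50, -45, -23, -17, -85/16, 15, 36, 53, 63, 86]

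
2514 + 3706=6220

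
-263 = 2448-2711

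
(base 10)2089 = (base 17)73f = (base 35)1oo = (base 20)549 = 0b100000101001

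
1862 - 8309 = -6447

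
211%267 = 211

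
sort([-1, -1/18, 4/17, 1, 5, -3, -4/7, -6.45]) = [-6.45, -3, -1, -4/7, -1/18, 4/17, 1, 5]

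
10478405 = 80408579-69930174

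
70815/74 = 956 + 71/74 ≈ 956.96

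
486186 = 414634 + 71552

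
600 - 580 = 20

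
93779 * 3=281337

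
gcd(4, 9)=1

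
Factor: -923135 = -1*5^1*184627^1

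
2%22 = 2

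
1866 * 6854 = 12789564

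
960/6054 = 160/1009 ≈ 0.159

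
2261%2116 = 145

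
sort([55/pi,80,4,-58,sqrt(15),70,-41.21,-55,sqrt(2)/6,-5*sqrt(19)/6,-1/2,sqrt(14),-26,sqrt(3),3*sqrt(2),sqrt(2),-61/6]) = [-58,-55,-41.21,-26,-61/6,-5*sqrt(19)/6,-1/2,sqrt(2)/6,sqrt(2),sqrt(3),sqrt(14),sqrt(15),4,3*sqrt(2),55/pi,70,80]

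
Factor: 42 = 2^1 * 3^1 * 7^1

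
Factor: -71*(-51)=3^1*17^1*71^1=3621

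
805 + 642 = 1447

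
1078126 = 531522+546604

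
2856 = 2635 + 221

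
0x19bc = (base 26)9ja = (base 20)g98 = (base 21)ejf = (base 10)6588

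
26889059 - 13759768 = 13129291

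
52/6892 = 13/1723 ≈ 0.00754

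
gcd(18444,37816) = 116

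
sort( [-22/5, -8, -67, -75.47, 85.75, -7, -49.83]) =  [-75.47, -67, -49.83, -8, -7, -22/5, 85.75]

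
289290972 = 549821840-260530868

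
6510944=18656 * 349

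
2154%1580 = 574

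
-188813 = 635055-823868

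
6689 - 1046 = 5643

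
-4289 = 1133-5422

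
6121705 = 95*64439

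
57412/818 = 70 + 76/409 ≈ 70.19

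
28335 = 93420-65085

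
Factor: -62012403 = -1*3^2*997^1*6911^1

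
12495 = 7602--4893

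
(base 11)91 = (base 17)5f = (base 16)64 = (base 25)40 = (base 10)100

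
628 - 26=602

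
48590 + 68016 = 116606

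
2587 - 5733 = -3146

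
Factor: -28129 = -1*23^1*1223^1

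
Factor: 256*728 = 2^11*7^1*13^1 = 186368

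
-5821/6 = -970 - 1/6 ≈ -970.17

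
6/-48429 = -2/16143 ≈ -0.000124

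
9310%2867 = 709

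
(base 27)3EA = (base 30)2PP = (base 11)1A31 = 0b101000001111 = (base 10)2575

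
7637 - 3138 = 4499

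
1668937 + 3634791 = 5303728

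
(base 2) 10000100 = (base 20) 6c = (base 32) 44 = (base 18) 76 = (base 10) 132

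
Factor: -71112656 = -1 * 2^4 * 1237^1 * 3593^1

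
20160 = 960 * 21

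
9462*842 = 7967004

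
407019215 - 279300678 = 127718537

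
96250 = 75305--20945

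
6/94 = 3/47 ≈ 0.0638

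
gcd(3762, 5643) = 1881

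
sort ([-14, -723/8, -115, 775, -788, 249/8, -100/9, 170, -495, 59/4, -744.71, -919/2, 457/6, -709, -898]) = [-898, -788, -744.71, -709, -495, -919/2, -115, -723/8, -14, -100/9, 59/4, 249/8, 457/6, 170, 775]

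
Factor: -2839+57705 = 2^1 * 7^1 * 3919^1 = 54866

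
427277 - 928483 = -501206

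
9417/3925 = 2+1567/3925 ≈ 2.40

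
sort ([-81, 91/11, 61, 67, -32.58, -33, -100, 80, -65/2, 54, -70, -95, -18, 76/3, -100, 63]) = [-100, -100, -95, -81, -70, -33, -32.58, -65/2, -18, 91/11, 76/3, 54, 61, 63, 67, 80]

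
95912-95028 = 884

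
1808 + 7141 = 8949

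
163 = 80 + 83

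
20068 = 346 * 58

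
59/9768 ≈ 0.00604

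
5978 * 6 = 35868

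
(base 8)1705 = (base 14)4cd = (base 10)965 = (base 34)sd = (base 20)285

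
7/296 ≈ 0.0236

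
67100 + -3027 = 64073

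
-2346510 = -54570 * 43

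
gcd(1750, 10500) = 1750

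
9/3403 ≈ 0.00264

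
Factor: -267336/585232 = -1*2^(-1)*3^2*47^1*463^(-1) = -423/926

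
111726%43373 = 24980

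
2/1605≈0.00125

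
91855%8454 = 7315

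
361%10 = 1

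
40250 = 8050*5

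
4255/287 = 14+237/287 ≈ 14.83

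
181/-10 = -18 - 1/10 = -18.10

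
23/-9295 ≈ -0.00247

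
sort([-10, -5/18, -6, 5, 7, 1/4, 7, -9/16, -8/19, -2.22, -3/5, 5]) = [-10, -6, -2.22, -3/5, -9/16, -8/19, -5/18, 1/4, 5, 5, 7, 7]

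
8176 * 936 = 7652736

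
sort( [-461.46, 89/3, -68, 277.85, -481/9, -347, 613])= [-461.46, -347, -68, -481/9, 89/3, 277.85, 613]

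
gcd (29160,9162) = 18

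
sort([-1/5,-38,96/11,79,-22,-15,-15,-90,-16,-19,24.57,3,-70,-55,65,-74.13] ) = [-90,-74.13,-70,-55,-38,-22,-19,-16,-15,-15,-1/5,3,96/11,24.57,65,79] 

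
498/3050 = 249/1525 ≈ 0.163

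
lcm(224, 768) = 5376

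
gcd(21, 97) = 1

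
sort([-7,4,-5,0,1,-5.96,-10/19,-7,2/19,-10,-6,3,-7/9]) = [-10,-7,-7,-6,-5.96,-5,-7/9,-10/19,0,2/19,1,3,4]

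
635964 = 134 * 4746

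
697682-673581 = 24101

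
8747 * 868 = 7592396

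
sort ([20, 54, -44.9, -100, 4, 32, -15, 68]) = [-100, -44.9, -15, 4, 20, 32, 54, 68]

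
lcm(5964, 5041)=423444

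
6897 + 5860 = 12757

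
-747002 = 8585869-9332871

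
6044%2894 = 256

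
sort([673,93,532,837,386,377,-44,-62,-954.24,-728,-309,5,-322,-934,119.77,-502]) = [-954.24,-934,-728,-502,-322,-309,-62,-44,5,93,119.77,377,386,532,673,837]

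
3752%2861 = 891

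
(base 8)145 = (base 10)101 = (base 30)3b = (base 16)65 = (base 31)38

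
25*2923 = 73075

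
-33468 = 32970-66438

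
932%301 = 29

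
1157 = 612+545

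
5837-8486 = -2649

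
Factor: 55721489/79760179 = 29^(-1)*31^(-1)*641^1*86929^1*88721^(-1)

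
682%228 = 226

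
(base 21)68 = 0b10000110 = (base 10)134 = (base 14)98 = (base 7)251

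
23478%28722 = 23478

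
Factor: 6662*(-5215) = -1*2^1*5^1*7^1*149^1*3331^1 = -34742330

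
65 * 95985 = 6239025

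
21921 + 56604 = 78525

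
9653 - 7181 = 2472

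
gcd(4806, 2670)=534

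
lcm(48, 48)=48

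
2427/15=161 + 4/5=161.80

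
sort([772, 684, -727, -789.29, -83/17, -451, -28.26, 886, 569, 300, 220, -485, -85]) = [-789.29, -727, -485, -451, -85, -28.26, -83/17, 220, 300, 569, 684, 772, 886]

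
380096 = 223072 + 157024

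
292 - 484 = -192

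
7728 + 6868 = 14596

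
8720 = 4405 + 4315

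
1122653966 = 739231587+383422379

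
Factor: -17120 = -1*2^5*5^1*107^1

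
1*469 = 469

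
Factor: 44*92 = 2^4*11^1*23^1 = 4048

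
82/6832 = 41/3416 ≈ 0.0120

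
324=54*6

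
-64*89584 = -5733376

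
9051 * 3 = 27153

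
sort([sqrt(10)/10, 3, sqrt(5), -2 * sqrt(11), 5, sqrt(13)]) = [-2 * sqrt(11), sqrt(10)/10, sqrt(5), 3, sqrt(13), 5]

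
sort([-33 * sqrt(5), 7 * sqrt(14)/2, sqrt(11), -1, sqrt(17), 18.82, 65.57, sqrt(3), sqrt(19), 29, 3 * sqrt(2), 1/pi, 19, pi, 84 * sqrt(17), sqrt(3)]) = [-33 * sqrt(5), -1, 1/pi, sqrt(3), sqrt(3), pi, sqrt(11), sqrt(17), 3 * sqrt(2), sqrt(19), 7 * sqrt(14)/2, 18.82, 19, 29, 65.57, 84 * sqrt(17)]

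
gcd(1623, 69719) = 1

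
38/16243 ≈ 0.00234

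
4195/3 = 1398 + 1/3≈1398.33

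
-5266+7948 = 2682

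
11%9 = 2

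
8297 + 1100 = 9397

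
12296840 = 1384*8885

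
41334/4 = 20667/2 = 10333.50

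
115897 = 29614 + 86283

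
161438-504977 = -343539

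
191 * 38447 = 7343377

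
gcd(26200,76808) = 8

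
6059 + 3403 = 9462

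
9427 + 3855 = 13282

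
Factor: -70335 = -1 * 3^3 * 5^1 * 521^1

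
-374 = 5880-6254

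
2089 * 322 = 672658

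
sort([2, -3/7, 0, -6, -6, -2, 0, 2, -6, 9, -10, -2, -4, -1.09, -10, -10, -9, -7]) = [-10, -10, -10, -9, -7, -6, -6, -6, -4, -2, -2, -1.09, -3/7, 0, 0, 2, 2, 9]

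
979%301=76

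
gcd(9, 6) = 3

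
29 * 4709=136561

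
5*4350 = 21750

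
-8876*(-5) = 44380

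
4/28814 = 2/14407 ≈ 0.000139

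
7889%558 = 77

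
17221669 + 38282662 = 55504331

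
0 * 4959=0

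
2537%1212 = 113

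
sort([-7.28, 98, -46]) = [-46, -7.28, 98]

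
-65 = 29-94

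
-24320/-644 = 6080/161≈37.76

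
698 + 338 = 1036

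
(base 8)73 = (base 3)2012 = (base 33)1q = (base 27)25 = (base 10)59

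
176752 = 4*44188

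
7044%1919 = 1287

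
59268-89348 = -30080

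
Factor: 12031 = 53^1*227^1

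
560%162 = 74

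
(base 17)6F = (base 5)432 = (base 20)5H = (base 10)117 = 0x75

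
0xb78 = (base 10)2936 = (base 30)37q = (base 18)912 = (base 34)2ic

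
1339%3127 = 1339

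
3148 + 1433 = 4581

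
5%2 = 1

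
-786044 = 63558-849602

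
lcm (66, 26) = 858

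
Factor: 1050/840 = 2^(-2) * 5^1 = 5/4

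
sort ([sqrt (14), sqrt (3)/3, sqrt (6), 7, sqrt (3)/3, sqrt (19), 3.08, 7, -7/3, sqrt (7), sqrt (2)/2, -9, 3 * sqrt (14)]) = [-9, -7/3, sqrt (3)/3, sqrt (3)/3, sqrt (2)/2, sqrt (6), sqrt (7), 3.08, sqrt (14), sqrt (19), 7, 7, 3 * sqrt (14)]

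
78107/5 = 15621+2/5 = 15621.40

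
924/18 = 154/3 ≈ 51.33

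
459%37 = 15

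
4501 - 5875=-1374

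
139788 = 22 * 6354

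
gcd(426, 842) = 2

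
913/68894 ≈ 0.0133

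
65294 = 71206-5912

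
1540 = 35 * 44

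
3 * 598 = 1794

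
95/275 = 19/55 ≈ 0.345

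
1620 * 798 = 1292760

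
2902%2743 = 159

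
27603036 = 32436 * 851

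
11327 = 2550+8777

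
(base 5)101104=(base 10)3279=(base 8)6317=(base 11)2511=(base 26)4m3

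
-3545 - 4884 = -8429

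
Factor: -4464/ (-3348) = 2^2*3^ (-1) = 4/3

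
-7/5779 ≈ -0.00121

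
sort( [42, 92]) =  [42, 92]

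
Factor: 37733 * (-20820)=-1 * 2^2 * 3^1 * 5^1 * 97^1 * 347^1 * 389^1=-785601060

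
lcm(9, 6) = 18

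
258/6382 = 129/3191 ≈ 0.0404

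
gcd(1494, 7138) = 166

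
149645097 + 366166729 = 515811826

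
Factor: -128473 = -1*128473^1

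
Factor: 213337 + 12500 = 3^2 * 23^1 * 1091^1 = 225837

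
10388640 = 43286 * 240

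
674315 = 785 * 859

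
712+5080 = 5792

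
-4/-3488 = 1/872 ≈ 0.00115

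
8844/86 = 102 + 36/43≈102.84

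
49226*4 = 196904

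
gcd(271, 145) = 1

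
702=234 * 3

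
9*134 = 1206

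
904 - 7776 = -6872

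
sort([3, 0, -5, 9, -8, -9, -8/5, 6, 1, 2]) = [-9, -8, -5, -8/5, 0, 1, 2, 3, 6, 9]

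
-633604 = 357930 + -991534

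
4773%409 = 274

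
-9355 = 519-9874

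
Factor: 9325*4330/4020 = 2^(-1)*3^(-1)*5^2*67^(-1)*373^1*433^1 = 4037725/402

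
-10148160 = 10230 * (-992)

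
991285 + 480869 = 1472154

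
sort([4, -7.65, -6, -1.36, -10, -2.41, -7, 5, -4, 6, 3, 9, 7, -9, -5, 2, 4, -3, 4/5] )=[-10, -9, -7.65, -7, -6, -5, -4, -3, -2.41, -1.36, 4/5, 2, 3, 4, 4, 5, 6, 7, 9] 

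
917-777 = 140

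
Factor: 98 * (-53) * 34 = -1 * 2^2 * 7^2 * 17^1 * 53^1 = -176596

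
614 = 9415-8801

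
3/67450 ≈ 0.0000445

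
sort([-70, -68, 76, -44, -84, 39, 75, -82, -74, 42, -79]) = [-84, -82, -79, -74, -70, -68, -44, 39, 42, 75, 76]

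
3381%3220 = 161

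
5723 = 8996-3273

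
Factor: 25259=13^1*29^1*67^1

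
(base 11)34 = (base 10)37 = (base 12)31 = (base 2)100101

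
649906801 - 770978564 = -121071763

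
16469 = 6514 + 9955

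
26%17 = 9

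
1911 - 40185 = -38274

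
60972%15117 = 504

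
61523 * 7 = 430661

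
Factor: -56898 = -1 * 2^1 * 3^2 * 29^1 * 109^1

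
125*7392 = 924000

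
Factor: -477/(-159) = 3^1 = 3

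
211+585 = 796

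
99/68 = 1 + 31/68 ≈ 1.46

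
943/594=1 + 349/594 ≈ 1.59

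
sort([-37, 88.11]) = [-37, 88.11]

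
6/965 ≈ 0.00622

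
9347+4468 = 13815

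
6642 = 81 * 82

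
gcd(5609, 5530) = 79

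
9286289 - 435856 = 8850433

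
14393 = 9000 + 5393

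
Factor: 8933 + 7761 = 2^1*17^1*491^1 = 16694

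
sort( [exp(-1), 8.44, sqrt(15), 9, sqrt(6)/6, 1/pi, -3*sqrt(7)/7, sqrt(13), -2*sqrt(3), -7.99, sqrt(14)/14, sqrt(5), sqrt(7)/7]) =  [-7.99, -2*sqrt(3), -3*sqrt(7)/7, sqrt(14)/14, 1/pi, exp(-1), sqrt(7)/7, sqrt(6)/6, sqrt(5), sqrt(13), sqrt(15), 8.44, 9]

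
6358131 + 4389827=10747958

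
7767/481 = 16+71/481 ≈ 16.15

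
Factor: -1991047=-1*1991047^1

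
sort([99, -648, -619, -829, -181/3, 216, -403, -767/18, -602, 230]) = [-829, -648, -619, -602, -403, -181/3, -767/18, 99, 216, 230]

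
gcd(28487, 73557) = 1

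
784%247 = 43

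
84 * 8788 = 738192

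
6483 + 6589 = 13072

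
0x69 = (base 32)39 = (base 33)36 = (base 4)1221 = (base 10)105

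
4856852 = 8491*572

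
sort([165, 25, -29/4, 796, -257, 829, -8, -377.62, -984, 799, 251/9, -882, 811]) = [-984, -882, -377.62, -257, -8, -29/4, 25, 251/9, 165, 796, 799, 811, 829]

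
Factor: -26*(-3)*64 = 2^7*3^1*13^1 = 4992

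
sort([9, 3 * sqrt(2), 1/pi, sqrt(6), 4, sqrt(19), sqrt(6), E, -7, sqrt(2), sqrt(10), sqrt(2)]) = [-7, 1/pi, sqrt(2), sqrt(2), sqrt(6), sqrt(6), E, sqrt(10), 4, 3 * sqrt(2), sqrt(19), 9]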